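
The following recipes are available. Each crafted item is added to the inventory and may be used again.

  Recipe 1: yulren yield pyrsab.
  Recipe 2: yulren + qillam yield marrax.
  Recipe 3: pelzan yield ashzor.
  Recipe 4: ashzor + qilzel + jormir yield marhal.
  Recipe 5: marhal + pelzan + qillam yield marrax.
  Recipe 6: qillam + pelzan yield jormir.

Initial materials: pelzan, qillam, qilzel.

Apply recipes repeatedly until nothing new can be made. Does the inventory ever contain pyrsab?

pyrsab would need yulren (Recipe 1), but yulren is never obtained.

No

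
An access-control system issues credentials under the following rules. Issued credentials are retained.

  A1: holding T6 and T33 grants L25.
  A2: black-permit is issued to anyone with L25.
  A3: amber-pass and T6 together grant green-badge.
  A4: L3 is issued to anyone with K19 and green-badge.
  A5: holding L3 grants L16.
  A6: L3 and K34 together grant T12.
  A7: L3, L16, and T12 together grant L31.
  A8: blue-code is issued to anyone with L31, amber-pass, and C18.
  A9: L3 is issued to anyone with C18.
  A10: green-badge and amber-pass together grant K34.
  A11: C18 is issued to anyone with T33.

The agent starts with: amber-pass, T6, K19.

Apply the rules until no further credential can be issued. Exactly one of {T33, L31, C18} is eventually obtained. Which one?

Holding amber-pass and T6 grants green-badge (A3).
Holding K19 and green-badge grants L3 (A4).
Holding green-badge and amber-pass grants K34 (A10).
Holding L3 grants L16 (A5).
Holding L3 and K34 grants T12 (A6).
Holding L3, L16, and T12 grants L31 (A7).
No rule produces T33, and it is not given. C18 would need T33 (A11), but T33 is never granted.

L31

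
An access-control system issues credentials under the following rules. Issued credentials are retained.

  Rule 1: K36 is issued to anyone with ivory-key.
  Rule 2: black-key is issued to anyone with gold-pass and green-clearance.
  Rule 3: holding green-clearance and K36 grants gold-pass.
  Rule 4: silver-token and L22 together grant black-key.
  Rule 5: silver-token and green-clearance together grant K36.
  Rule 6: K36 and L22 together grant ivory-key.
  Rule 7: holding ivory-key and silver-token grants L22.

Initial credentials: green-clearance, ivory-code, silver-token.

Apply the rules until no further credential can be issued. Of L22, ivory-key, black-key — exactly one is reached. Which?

Holding silver-token and green-clearance grants K36 (Rule 5).
Holding green-clearance and K36 grants gold-pass (Rule 3).
Holding gold-pass and green-clearance grants black-key (Rule 2).
L22 would need ivory-key and silver-token (Rule 7), but ivory-key is never granted. ivory-key would need K36 and L22 (Rule 6), but L22 is never granted.

black-key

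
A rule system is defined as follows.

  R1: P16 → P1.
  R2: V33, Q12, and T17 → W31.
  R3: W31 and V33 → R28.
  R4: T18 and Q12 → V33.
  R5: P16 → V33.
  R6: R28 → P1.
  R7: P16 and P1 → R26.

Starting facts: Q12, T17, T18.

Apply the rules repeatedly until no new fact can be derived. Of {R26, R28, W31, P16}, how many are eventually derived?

T18 and Q12 hold, so V33 follows (R4).
From V33, Q12, and T17, R2 gives W31.
From W31 and V33, R3 gives R28.
R26 would need P16 and P1 (R7), but P16 is never established.
R28: reached.
W31: reached.
No rule produces P16, and it is not given.
Reached: R28 and W31 — 2 of the 4.

2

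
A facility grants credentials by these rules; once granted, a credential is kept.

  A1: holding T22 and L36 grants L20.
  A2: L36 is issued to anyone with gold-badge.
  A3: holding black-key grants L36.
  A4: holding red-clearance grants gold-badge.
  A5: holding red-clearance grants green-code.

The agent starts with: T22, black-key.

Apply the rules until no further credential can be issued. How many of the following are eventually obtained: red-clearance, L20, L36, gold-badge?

Holding black-key grants L36 (A3).
Holding T22 and L36 grants L20 (A1).
No rule produces red-clearance, and it is not given.
L20: reached.
L36: reached.
gold-badge would need red-clearance (A4), but red-clearance is never granted.
Reached: L20 and L36 — 2 of the 4.

2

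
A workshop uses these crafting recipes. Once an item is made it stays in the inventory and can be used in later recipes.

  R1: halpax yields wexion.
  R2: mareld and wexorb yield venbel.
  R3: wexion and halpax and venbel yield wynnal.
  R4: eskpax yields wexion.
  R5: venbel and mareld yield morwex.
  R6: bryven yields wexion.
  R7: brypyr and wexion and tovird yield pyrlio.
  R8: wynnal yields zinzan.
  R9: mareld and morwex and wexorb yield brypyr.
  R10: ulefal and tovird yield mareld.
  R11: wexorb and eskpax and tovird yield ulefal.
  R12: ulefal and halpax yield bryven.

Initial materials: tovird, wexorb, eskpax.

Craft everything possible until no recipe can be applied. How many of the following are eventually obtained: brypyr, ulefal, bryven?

2

wexorb and eskpax and tovird → ulefal (R11).
ulefal and tovird → mareld (R10).
mareld and wexorb → venbel (R2).
Using R5, venbel and mareld make morwex.
Using R9, mareld, morwex, and wexorb make brypyr.
brypyr: reached.
ulefal: reached.
bryven would need ulefal and halpax (R12), but halpax is never obtained.
Reached: brypyr and ulefal — 2 of the 3.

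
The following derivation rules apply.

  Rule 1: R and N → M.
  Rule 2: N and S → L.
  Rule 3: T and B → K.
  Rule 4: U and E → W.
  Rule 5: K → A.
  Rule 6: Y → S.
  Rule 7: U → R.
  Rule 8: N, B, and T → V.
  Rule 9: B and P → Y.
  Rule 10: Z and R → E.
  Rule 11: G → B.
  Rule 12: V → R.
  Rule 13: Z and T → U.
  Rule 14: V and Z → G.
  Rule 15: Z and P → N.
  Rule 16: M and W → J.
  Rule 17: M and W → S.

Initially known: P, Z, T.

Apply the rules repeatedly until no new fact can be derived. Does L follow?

Yes

Z and P hold, so N follows (Rule 15).
Z and T hold, so U follows (Rule 13).
From U, Rule 7 gives R.
R and N hold, so M follows (Rule 1).
From Z and R, Rule 10 gives E.
U and E hold, so W follows (Rule 4).
M and W hold, so S follows (Rule 17).
From N and S, Rule 2 gives L.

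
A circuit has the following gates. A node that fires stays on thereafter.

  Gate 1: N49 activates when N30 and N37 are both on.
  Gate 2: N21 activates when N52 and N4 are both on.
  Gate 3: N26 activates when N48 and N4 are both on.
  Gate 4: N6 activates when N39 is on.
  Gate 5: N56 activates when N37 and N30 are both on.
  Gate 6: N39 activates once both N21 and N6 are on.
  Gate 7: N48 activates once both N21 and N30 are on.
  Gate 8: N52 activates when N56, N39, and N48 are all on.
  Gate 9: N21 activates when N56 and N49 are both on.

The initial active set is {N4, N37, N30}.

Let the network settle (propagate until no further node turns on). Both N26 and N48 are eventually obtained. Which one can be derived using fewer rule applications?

N48: N30 and N37 are on, so N49 activates (Gate 1). N37 and N30 are on, so N56 activates (Gate 5). N56 and N49 are on, so N21 activates (Gate 9). Gate 7: N21 and N30 on → N48 on. [4 rule applications]
N26: N30 and N37 are on, so N49 activates (Gate 1). Gate 5: N37 and N30 on → N56 on. Gate 9: N56 and N49 on → N21 on. Gate 7: N21 and N30 on → N48 on. N48 and N4 are on, so N26 activates (Gate 3). [5 rule applications]
N48 needs fewer.

N48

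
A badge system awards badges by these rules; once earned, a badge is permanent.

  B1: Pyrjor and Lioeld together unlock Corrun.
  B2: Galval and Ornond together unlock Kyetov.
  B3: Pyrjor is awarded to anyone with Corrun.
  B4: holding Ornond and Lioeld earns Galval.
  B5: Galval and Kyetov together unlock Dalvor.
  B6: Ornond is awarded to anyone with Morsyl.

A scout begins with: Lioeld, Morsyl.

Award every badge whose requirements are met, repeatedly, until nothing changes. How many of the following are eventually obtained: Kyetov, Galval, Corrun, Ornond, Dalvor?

4

With Morsyl, Ornond is earned (B6).
With Ornond and Lioeld, Galval is earned (B4).
With Galval and Ornond, Kyetov is earned (B2).
With Galval and Kyetov, Dalvor is earned (B5).
Kyetov: reached.
Galval: reached.
Corrun would need Pyrjor and Lioeld (B1), but Pyrjor is never earned.
Ornond: reached.
Dalvor: reached.
Reached: Kyetov, Galval, Ornond, and Dalvor — 4 of the 5.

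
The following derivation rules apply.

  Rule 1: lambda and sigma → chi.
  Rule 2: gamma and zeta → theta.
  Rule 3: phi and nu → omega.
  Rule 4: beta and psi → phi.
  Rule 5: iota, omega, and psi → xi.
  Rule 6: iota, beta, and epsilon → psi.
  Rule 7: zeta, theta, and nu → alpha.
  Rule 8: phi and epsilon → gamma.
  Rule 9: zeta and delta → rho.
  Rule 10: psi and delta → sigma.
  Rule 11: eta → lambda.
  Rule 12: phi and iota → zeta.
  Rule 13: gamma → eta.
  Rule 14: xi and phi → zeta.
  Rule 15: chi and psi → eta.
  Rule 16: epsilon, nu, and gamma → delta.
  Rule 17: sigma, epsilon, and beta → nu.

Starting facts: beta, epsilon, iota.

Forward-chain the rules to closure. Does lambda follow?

Yes

From iota, beta, and epsilon, Rule 6 gives psi.
beta and psi hold, so phi follows (Rule 4).
From phi and epsilon, Rule 8 gives gamma.
From gamma, Rule 13 gives eta.
eta holds, so lambda follows (Rule 11).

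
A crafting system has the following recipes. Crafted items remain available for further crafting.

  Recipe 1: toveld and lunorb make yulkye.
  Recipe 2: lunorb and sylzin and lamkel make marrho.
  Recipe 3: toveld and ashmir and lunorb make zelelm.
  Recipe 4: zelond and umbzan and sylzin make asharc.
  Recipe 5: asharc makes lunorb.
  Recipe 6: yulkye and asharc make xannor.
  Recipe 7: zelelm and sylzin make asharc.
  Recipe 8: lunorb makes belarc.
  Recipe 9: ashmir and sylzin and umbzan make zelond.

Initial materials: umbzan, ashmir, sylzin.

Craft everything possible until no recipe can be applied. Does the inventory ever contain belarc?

Yes

Using Recipe 9, ashmir, sylzin, and umbzan make zelond.
zelond and umbzan and sylzin → asharc (Recipe 4).
Using Recipe 5, asharc makes lunorb.
lunorb → belarc (Recipe 8).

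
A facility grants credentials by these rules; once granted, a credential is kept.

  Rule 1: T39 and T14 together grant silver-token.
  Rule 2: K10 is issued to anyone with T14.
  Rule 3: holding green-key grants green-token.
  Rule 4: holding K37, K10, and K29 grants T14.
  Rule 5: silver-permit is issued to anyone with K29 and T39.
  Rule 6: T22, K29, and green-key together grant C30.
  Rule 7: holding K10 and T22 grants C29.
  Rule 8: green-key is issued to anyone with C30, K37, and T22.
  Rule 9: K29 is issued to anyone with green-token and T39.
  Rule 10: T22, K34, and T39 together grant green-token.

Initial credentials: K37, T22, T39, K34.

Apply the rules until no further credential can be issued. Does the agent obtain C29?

C29 would need K10 and T22 (Rule 7), but K10 is never granted.

No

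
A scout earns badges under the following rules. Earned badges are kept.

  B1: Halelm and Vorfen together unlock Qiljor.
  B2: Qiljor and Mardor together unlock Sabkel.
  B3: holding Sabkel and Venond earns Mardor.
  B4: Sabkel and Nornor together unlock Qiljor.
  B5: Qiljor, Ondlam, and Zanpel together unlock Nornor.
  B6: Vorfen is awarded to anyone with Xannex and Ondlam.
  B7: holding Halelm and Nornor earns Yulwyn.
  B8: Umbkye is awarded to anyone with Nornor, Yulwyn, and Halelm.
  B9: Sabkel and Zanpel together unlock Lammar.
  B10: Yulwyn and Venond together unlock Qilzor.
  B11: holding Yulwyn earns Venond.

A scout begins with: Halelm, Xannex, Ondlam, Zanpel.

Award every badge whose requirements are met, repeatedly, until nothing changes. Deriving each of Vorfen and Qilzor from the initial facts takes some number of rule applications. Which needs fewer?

Vorfen

Vorfen: With Xannex and Ondlam, Vorfen is earned (B6). [1 rule application]
Qilzor: With Xannex and Ondlam, Vorfen is earned (B6). With Halelm and Vorfen, Qiljor is earned (B1). With Qiljor, Ondlam, and Zanpel, Nornor is earned (B5). With Halelm and Nornor, Yulwyn is earned (B7). With Yulwyn, Venond is earned (B11). With Yulwyn and Venond, Qilzor is earned (B10). [6 rule applications]
Vorfen needs fewer.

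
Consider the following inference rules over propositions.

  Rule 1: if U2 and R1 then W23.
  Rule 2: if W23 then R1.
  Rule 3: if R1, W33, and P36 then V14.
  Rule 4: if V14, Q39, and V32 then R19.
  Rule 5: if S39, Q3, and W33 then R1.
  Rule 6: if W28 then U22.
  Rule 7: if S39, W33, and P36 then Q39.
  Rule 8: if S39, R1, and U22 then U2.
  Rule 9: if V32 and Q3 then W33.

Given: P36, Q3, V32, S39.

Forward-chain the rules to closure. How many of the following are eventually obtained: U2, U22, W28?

U2 would need S39, R1, and U22 (Rule 8), but U22 is never established.
U22 would need W28 (Rule 6), but W28 is never established.
No rule produces W28, and it is not given.
None of the 3 are reached.

0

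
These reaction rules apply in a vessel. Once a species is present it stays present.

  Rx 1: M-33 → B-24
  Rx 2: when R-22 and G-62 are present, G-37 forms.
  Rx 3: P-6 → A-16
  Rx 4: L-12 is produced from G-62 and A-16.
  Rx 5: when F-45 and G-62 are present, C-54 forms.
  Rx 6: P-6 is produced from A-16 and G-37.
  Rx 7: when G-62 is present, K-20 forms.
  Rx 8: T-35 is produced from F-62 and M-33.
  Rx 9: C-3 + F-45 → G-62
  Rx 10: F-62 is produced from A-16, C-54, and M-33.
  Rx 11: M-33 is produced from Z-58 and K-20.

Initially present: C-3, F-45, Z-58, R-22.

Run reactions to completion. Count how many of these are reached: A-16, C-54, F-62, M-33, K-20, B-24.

C-3 and F-45 present → G-62 forms (Rx 9).
G-62 present → K-20 forms (Rx 7).
F-45 and G-62 present → C-54 forms (Rx 5).
Z-58 and K-20 present → M-33 forms (Rx 11).
M-33 present → B-24 forms (Rx 1).
A-16 would need P-6 (Rx 3), but P-6 never forms.
C-54: reached.
F-62 would need A-16, C-54, and M-33 (Rx 10), but A-16 never forms.
M-33: reached.
K-20: reached.
B-24: reached.
Reached: C-54, M-33, K-20, and B-24 — 4 of the 6.

4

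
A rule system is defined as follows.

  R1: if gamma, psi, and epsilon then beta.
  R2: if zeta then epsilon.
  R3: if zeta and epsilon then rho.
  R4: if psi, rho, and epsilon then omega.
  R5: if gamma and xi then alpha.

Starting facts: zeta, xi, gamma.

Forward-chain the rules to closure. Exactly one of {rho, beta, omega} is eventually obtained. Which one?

zeta holds, so epsilon follows (R2).
zeta and epsilon hold, so rho follows (R3).
beta would need gamma, psi, and epsilon (R1), but psi is never established. omega would need psi, rho, and epsilon (R4), but psi is never established.

rho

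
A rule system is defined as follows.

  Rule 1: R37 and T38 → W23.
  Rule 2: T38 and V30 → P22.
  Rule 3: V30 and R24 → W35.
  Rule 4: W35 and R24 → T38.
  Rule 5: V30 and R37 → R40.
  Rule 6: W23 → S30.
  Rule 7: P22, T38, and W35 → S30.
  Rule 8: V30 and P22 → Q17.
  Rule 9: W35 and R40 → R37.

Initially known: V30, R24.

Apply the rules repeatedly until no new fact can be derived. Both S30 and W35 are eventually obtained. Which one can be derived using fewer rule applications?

W35: V30 and R24 hold, so W35 follows (Rule 3). [1 rule application]
S30: V30 and R24 hold, so W35 follows (Rule 3). W35 and R24 hold, so T38 follows (Rule 4). From T38 and V30, Rule 2 gives P22. P22, T38, and W35 hold, so S30 follows (Rule 7). [4 rule applications]
W35 needs fewer.

W35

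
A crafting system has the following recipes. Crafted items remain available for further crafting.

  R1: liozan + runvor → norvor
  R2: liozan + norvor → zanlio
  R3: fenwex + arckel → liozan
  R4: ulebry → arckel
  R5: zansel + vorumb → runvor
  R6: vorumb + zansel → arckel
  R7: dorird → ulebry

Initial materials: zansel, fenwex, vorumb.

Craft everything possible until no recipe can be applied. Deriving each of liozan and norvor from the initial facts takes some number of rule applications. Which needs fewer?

liozan: vorumb + zansel → arckel (R6). Using R3, fenwex and arckel make liozan. [2 rule applications]
norvor: Using R6, vorumb and zansel make arckel. Using R5, zansel and vorumb make runvor. fenwex + arckel → liozan (R3). liozan + runvor → norvor (R1). [4 rule applications]
liozan needs fewer.

liozan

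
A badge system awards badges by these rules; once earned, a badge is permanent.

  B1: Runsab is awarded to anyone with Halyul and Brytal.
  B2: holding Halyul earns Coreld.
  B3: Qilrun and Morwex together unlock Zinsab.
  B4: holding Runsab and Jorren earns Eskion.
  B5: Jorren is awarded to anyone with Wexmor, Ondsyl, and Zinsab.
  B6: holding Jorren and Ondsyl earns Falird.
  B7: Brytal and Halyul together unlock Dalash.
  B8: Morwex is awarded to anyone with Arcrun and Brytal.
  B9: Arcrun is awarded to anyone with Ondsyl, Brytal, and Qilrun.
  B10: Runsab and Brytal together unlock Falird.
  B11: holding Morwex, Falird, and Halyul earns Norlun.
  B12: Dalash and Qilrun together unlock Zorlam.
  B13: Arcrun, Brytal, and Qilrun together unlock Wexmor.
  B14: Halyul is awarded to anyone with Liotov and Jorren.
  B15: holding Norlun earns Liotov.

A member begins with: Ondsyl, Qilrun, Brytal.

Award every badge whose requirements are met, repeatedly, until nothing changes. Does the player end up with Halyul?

Halyul would need Liotov and Jorren (B14), but Liotov is never earned.

No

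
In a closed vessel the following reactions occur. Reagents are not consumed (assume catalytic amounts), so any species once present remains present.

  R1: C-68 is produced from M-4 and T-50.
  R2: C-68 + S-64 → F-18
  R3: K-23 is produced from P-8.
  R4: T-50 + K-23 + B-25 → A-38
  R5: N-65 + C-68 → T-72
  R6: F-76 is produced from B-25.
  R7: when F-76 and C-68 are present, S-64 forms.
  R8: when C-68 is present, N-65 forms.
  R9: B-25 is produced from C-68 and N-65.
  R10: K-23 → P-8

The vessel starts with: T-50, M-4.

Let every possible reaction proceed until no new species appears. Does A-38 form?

No

A-38 would need T-50, K-23, and B-25 (R4), but K-23 never forms.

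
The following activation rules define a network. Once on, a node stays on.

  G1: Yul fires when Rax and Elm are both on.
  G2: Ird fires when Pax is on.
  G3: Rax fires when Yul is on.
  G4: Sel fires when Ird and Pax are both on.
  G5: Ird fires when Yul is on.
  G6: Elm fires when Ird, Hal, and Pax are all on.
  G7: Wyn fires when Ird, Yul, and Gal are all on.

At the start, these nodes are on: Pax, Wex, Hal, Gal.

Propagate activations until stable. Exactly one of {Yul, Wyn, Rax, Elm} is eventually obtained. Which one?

Elm

Pax is on, so Ird fires (G2).
G6: Ird, Hal, and Pax on → Elm on.
Yul would need Rax and Elm (G1), but Rax never turns on. Rax would need Yul (G3), but Yul never turns on. Wyn would need Ird, Yul, and Gal (G7), but Yul never turns on.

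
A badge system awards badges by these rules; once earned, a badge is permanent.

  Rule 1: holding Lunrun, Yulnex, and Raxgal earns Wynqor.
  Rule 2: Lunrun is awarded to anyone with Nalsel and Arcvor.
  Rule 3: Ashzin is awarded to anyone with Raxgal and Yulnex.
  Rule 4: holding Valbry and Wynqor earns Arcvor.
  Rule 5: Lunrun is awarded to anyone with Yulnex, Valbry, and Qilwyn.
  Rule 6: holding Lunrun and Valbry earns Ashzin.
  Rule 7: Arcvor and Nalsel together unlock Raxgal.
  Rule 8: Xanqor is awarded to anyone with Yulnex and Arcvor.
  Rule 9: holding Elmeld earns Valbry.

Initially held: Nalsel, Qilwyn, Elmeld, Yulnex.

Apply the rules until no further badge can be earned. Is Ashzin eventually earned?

With Elmeld, Valbry is earned (Rule 9).
With Yulnex, Valbry, and Qilwyn, Lunrun is earned (Rule 5).
With Lunrun and Valbry, Ashzin is earned (Rule 6).

Yes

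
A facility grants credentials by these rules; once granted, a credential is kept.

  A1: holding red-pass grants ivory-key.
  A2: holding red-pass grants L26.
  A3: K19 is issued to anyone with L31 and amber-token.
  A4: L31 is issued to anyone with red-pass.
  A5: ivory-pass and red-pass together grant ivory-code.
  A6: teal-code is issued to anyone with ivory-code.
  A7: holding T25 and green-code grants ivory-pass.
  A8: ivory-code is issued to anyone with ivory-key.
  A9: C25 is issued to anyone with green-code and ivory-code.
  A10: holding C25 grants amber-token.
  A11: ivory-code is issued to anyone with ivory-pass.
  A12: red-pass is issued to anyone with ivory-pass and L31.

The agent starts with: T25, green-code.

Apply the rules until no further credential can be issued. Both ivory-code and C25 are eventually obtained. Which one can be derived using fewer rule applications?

ivory-code

ivory-code: Holding T25 and green-code grants ivory-pass (A7). Holding ivory-pass grants ivory-code (A11). [2 rule applications]
C25: Holding T25 and green-code grants ivory-pass (A7). Holding ivory-pass grants ivory-code (A11). Holding green-code and ivory-code grants C25 (A9). [3 rule applications]
ivory-code needs fewer.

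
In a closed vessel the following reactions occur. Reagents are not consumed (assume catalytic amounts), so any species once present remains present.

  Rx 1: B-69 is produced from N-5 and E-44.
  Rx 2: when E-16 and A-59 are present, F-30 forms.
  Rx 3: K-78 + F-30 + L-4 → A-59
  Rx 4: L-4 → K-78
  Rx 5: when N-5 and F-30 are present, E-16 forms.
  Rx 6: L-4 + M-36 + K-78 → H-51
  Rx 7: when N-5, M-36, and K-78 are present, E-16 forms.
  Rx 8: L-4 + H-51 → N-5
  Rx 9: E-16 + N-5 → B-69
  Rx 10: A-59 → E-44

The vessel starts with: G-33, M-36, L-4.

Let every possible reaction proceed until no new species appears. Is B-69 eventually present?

L-4 present → K-78 forms (Rx 4).
L-4, M-36, and K-78 present → H-51 forms (Rx 6).
L-4 and H-51 present → N-5 forms (Rx 8).
N-5, M-36, and K-78 present → E-16 forms (Rx 7).
E-16 and N-5 present → B-69 forms (Rx 9).

Yes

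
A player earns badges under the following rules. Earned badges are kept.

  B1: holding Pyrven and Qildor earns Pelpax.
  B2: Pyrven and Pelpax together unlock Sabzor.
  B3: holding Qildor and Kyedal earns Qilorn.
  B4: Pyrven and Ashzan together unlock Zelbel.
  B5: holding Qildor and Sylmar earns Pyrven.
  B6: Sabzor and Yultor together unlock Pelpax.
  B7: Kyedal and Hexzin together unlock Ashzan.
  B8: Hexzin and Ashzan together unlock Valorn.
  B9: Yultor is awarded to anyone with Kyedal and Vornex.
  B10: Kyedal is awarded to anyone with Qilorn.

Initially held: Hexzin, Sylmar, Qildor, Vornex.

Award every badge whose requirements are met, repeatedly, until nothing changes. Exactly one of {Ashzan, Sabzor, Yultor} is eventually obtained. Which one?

With Qildor and Sylmar, Pyrven is earned (B5).
With Pyrven and Qildor, Pelpax is earned (B1).
With Pyrven and Pelpax, Sabzor is earned (B2).
Ashzan would need Kyedal and Hexzin (B7), but Kyedal is never earned. Yultor would need Kyedal and Vornex (B9), but Kyedal is never earned.

Sabzor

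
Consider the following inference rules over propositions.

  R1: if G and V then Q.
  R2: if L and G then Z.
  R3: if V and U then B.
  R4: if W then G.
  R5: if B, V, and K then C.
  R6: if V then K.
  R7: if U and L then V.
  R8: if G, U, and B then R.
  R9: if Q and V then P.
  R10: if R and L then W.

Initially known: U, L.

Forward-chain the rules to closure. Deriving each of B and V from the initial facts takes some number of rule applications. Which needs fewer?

V: From U and L, R7 gives V. [1 rule application]
B: U and L hold, so V follows (R7). V and U hold, so B follows (R3). [2 rule applications]
V needs fewer.

V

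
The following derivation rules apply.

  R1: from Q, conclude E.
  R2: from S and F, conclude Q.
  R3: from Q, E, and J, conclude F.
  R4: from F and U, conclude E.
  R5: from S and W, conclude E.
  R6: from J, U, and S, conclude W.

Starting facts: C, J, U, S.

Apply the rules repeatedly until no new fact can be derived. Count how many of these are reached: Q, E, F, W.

2

J, U, and S hold, so W follows (R6).
S and W hold, so E follows (R5).
Q would need S and F (R2), but F is never established.
E: reached.
F would need Q, E, and J (R3), but Q is never established.
W: reached.
Reached: E and W — 2 of the 4.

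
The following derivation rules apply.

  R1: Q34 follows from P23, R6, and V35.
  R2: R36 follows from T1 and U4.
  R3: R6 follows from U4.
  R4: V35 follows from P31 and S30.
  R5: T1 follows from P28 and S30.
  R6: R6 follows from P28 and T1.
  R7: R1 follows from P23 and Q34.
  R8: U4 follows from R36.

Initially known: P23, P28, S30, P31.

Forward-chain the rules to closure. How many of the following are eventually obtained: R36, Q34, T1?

P31 and S30 hold, so V35 follows (R4).
From P28 and S30, R5 gives T1.
From P28 and T1, R6 gives R6.
From P23, R6, and V35, R1 gives Q34.
R36 would need T1 and U4 (R2), but U4 is never established.
Q34: reached.
T1: reached.
Reached: Q34 and T1 — 2 of the 3.

2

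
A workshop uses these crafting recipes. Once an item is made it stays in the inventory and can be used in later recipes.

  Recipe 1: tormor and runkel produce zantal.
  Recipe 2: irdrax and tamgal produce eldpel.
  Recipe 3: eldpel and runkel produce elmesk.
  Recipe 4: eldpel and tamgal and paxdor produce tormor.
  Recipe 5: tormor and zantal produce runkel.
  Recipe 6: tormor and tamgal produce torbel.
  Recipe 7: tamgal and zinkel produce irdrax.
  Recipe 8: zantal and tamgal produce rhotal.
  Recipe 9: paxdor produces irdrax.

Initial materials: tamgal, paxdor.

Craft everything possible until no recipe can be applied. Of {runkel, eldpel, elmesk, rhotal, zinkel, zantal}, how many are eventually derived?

Using Recipe 9, paxdor makes irdrax.
Using Recipe 2, irdrax and tamgal make eldpel.
runkel would need tormor and zantal (Recipe 5), but zantal is never obtained.
eldpel: reached.
elmesk would need eldpel and runkel (Recipe 3), but runkel is never obtained.
rhotal would need zantal and tamgal (Recipe 8), but zantal is never obtained.
No rule produces zinkel, and it is not given.
zantal would need tormor and runkel (Recipe 1), but runkel is never obtained.
Reached: eldpel — 1 of the 6.

1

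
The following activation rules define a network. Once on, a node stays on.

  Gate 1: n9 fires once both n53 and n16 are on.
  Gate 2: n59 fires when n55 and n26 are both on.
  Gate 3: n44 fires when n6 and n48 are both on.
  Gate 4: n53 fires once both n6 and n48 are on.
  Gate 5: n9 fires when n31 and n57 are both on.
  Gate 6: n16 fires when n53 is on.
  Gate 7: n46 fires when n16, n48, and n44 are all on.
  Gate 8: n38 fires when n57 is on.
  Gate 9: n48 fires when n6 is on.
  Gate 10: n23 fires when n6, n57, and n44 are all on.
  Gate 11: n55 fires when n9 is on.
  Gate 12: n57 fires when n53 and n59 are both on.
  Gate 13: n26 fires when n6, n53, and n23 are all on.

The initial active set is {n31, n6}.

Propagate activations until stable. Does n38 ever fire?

n38 would need n57 (Gate 8), but n57 never turns on.

No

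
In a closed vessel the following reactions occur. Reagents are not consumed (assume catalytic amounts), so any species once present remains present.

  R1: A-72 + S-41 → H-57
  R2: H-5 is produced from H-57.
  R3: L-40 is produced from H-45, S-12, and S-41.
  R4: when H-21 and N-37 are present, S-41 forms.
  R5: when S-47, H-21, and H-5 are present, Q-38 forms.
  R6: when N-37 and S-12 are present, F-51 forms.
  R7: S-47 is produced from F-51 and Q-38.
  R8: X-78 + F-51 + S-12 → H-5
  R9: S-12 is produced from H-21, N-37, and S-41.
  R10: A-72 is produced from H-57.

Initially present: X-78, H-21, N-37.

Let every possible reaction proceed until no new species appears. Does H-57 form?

No

H-57 would need A-72 and S-41 (R1), but A-72 never forms.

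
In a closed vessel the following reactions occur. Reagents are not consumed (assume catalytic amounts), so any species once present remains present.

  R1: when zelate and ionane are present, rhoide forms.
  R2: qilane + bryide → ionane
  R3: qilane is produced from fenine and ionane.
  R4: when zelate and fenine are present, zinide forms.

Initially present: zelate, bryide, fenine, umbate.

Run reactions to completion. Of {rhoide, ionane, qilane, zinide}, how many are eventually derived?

zelate and fenine present → zinide forms (R4).
rhoide would need zelate and ionane (R1), but ionane never forms.
ionane would need qilane and bryide (R2), but qilane never forms.
qilane would need fenine and ionane (R3), but ionane never forms.
zinide: reached.
Reached: zinide — 1 of the 4.

1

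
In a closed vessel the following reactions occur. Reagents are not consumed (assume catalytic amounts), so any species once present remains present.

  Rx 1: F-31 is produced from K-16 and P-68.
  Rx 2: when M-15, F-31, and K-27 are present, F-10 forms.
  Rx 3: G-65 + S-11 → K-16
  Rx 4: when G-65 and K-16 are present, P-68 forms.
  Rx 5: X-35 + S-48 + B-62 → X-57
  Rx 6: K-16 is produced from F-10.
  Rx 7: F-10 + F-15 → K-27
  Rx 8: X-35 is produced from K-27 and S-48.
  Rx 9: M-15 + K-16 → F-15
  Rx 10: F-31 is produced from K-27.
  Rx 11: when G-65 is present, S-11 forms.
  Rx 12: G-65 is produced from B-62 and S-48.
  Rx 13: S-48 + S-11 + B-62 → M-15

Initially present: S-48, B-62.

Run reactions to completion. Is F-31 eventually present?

Yes

B-62 and S-48 present → G-65 forms (Rx 12).
G-65 present → S-11 forms (Rx 11).
G-65 and S-11 present → K-16 forms (Rx 3).
G-65 and K-16 present → P-68 forms (Rx 4).
K-16 and P-68 present → F-31 forms (Rx 1).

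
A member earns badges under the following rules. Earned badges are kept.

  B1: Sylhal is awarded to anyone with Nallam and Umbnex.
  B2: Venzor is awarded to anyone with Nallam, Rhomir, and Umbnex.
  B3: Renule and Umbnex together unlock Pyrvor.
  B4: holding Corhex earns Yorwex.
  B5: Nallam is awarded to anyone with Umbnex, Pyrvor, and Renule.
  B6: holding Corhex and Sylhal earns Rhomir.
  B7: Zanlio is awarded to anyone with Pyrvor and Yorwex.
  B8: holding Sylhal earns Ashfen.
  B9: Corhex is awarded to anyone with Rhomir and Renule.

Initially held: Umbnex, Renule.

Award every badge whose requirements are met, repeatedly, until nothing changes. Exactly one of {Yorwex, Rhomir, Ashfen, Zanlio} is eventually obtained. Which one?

With Renule and Umbnex, Pyrvor is earned (B3).
With Umbnex, Pyrvor, and Renule, Nallam is earned (B5).
With Nallam and Umbnex, Sylhal is earned (B1).
With Sylhal, Ashfen is earned (B8).
Rhomir would need Corhex and Sylhal (B6), but Corhex is never earned. Zanlio would need Pyrvor and Yorwex (B7), but Yorwex is never earned. Yorwex would need Corhex (B4), but Corhex is never earned.

Ashfen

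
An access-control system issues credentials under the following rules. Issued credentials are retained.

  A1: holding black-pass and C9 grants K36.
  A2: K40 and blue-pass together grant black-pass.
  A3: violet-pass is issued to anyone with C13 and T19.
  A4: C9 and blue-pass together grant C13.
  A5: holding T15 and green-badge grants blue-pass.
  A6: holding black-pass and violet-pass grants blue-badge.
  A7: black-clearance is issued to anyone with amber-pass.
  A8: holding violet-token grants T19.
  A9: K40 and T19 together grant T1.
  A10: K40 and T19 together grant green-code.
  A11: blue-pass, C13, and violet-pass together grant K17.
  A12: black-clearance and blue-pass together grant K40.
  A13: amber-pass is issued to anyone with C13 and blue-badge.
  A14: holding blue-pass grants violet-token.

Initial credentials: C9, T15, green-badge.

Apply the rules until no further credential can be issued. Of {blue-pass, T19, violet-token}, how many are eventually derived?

3

Holding T15 and green-badge grants blue-pass (A5).
Holding blue-pass grants violet-token (A14).
Holding violet-token grants T19 (A8).
blue-pass: reached.
T19: reached.
violet-token: reached.
All 3 are reached.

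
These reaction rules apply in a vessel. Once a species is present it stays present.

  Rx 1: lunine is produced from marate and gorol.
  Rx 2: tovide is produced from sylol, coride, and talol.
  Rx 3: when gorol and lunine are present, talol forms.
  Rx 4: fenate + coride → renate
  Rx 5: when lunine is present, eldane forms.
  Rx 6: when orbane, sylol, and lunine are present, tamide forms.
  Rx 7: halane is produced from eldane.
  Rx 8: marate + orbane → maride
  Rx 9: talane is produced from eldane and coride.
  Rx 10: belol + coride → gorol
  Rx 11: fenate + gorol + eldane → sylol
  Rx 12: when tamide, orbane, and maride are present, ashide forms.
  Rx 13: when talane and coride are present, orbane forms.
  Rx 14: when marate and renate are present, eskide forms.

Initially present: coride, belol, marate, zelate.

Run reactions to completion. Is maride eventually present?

belol and coride present → gorol forms (Rx 10).
marate and gorol present → lunine forms (Rx 1).
lunine present → eldane forms (Rx 5).
eldane and coride present → talane forms (Rx 9).
talane and coride present → orbane forms (Rx 13).
marate and orbane present → maride forms (Rx 8).

Yes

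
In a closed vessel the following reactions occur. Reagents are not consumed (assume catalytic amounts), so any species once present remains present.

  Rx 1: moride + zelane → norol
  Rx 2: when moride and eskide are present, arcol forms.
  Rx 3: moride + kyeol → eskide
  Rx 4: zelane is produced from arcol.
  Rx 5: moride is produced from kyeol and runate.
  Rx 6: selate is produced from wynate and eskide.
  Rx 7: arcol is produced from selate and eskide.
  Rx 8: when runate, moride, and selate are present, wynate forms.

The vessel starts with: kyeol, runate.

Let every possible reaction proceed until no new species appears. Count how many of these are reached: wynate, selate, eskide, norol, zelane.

kyeol and runate present → moride forms (Rx 5).
moride and kyeol present → eskide forms (Rx 3).
moride and eskide present → arcol forms (Rx 2).
arcol present → zelane forms (Rx 4).
moride and zelane present → norol forms (Rx 1).
wynate would need runate, moride, and selate (Rx 8), but selate never forms.
selate would need wynate and eskide (Rx 6), but wynate never forms.
eskide: reached.
norol: reached.
zelane: reached.
Reached: eskide, norol, and zelane — 3 of the 5.

3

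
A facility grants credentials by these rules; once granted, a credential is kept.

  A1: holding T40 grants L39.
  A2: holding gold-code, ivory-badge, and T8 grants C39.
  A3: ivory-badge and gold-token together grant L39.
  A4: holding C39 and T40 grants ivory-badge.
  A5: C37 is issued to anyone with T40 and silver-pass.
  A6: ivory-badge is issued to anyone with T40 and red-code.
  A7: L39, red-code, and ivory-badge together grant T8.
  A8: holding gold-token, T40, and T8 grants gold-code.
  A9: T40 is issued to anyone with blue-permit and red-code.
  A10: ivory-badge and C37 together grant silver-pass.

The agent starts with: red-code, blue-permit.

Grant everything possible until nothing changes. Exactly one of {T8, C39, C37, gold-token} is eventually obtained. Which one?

Holding blue-permit and red-code grants T40 (A9).
Holding T40 grants L39 (A1).
Holding T40 and red-code grants ivory-badge (A6).
Holding L39, red-code, and ivory-badge grants T8 (A7).
C39 would need gold-code, ivory-badge, and T8 (A2), but gold-code is never granted. No rule produces gold-token, and it is not given. C37 would need T40 and silver-pass (A5), but silver-pass is never granted.

T8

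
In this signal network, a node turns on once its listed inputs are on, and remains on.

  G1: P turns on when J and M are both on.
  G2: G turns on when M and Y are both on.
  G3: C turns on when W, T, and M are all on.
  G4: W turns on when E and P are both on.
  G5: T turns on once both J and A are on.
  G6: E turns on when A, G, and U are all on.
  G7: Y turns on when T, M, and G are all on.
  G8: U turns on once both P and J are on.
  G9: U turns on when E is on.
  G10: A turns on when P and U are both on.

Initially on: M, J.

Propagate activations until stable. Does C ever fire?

No

C would need W, T, and M (G3), but W never turns on.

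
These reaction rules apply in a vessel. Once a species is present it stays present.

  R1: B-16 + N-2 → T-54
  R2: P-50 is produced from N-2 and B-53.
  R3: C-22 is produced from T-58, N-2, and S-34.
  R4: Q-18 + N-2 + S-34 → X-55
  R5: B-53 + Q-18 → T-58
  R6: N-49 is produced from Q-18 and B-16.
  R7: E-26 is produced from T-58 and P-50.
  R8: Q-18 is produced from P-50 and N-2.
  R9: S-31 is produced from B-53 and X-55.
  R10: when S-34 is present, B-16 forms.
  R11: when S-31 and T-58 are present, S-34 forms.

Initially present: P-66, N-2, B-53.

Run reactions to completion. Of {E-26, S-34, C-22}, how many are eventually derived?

N-2 and B-53 present → P-50 forms (R2).
P-50 and N-2 present → Q-18 forms (R8).
B-53 and Q-18 present → T-58 forms (R5).
T-58 and P-50 present → E-26 forms (R7).
E-26: reached.
S-34 would need S-31 and T-58 (R11), but S-31 never forms.
C-22 would need T-58, N-2, and S-34 (R3), but S-34 never forms.
Reached: E-26 — 1 of the 3.

1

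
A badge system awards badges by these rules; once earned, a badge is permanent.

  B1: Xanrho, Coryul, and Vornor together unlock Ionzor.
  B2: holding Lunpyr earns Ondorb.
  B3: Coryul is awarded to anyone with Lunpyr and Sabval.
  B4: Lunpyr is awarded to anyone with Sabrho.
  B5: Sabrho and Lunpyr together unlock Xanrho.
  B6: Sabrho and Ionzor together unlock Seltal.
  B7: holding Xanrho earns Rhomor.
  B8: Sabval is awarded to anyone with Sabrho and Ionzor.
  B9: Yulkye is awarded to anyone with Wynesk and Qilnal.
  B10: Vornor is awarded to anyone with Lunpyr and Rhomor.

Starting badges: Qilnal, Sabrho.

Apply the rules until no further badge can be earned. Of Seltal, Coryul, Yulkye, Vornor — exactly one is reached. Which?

With Sabrho, Lunpyr is earned (B4).
With Sabrho and Lunpyr, Xanrho is earned (B5).
With Xanrho, Rhomor is earned (B7).
With Lunpyr and Rhomor, Vornor is earned (B10).
Seltal would need Sabrho and Ionzor (B6), but Ionzor is never earned. Coryul would need Lunpyr and Sabval (B3), but Sabval is never earned. Yulkye would need Wynesk and Qilnal (B9), but Wynesk is never earned.

Vornor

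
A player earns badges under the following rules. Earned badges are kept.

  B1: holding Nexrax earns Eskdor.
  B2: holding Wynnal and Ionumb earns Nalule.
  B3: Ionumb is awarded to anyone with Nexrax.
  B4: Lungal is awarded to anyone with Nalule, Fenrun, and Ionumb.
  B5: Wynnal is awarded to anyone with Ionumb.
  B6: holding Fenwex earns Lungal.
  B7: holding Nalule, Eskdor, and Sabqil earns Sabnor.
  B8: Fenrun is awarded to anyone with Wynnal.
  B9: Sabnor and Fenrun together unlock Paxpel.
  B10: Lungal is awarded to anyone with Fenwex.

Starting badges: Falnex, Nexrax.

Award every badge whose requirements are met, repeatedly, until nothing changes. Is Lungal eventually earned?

With Nexrax, Ionumb is earned (B3).
With Ionumb, Wynnal is earned (B5).
With Wynnal, Fenrun is earned (B8).
With Wynnal and Ionumb, Nalule is earned (B2).
With Nalule, Fenrun, and Ionumb, Lungal is earned (B4).

Yes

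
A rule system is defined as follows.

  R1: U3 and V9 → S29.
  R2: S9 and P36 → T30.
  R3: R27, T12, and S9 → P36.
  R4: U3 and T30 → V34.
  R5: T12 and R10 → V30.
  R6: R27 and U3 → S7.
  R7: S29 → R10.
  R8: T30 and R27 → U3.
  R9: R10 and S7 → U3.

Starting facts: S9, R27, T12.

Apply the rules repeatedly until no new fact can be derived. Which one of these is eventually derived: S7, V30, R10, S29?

S7

From R27, T12, and S9, R3 gives P36.
S9 and P36 hold, so T30 follows (R2).
T30 and R27 hold, so U3 follows (R8).
R27 and U3 hold, so S7 follows (R6).
R10 would need S29 (R7), but S29 is never established. V30 would need T12 and R10 (R5), but R10 is never established. S29 would need U3 and V9 (R1), but V9 is never established.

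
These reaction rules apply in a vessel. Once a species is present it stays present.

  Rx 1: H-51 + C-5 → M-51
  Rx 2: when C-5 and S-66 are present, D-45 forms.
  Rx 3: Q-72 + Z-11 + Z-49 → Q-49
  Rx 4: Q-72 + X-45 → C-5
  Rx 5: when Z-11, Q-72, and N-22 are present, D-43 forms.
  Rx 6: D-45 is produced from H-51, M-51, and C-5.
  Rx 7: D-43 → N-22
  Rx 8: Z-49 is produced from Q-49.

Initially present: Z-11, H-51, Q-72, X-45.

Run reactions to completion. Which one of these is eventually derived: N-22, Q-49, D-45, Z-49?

D-45

Q-72 and X-45 present → C-5 forms (Rx 4).
H-51 and C-5 present → M-51 forms (Rx 1).
H-51, M-51, and C-5 present → D-45 forms (Rx 6).
Z-49 would need Q-49 (Rx 8), but Q-49 never forms. Q-49 would need Q-72, Z-11, and Z-49 (Rx 3), but Z-49 never forms. N-22 would need D-43 (Rx 7), but D-43 never forms.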